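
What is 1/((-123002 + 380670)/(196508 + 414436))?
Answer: 4128/1741 ≈ 2.3711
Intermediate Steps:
1/((-123002 + 380670)/(196508 + 414436)) = 1/(257668/610944) = 1/(257668*(1/610944)) = 1/(1741/4128) = 4128/1741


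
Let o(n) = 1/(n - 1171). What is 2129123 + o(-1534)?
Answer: 5759277714/2705 ≈ 2.1291e+6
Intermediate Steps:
o(n) = 1/(-1171 + n)
2129123 + o(-1534) = 2129123 + 1/(-1171 - 1534) = 2129123 + 1/(-2705) = 2129123 - 1/2705 = 5759277714/2705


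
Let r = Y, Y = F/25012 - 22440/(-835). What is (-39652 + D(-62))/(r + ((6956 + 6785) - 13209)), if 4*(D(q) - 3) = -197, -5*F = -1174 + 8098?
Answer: -829098745215/11670943612 ≈ -71.040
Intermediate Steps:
F = -6924/5 (F = -(-1174 + 8098)/5 = -⅕*6924 = -6924/5 ≈ -1384.8)
Y = 140028243/5221255 (Y = -6924/5/25012 - 22440/(-835) = -6924/5*1/25012 - 22440*(-1/835) = -1731/31265 + 4488/167 = 140028243/5221255 ≈ 26.819)
D(q) = -185/4 (D(q) = 3 + (¼)*(-197) = 3 - 197/4 = -185/4)
r = 140028243/5221255 ≈ 26.819
(-39652 + D(-62))/(r + ((6956 + 6785) - 13209)) = (-39652 - 185/4)/(140028243/5221255 + ((6956 + 6785) - 13209)) = -158793/(4*(140028243/5221255 + (13741 - 13209))) = -158793/(4*(140028243/5221255 + 532)) = -158793/(4*2917735903/5221255) = -158793/4*5221255/2917735903 = -829098745215/11670943612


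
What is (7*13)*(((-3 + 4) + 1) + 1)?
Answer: 273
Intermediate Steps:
(7*13)*(((-3 + 4) + 1) + 1) = 91*((1 + 1) + 1) = 91*(2 + 1) = 91*3 = 273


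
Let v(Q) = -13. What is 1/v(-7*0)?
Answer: -1/13 ≈ -0.076923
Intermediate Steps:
1/v(-7*0) = 1/(-13) = -1/13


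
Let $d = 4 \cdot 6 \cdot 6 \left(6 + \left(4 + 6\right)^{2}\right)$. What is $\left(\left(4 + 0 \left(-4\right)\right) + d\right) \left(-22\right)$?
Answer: $-335896$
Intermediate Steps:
$d = 15264$ ($d = 24 \cdot 6 \left(6 + 10^{2}\right) = 144 \left(6 + 100\right) = 144 \cdot 106 = 15264$)
$\left(\left(4 + 0 \left(-4\right)\right) + d\right) \left(-22\right) = \left(\left(4 + 0 \left(-4\right)\right) + 15264\right) \left(-22\right) = \left(\left(4 + 0\right) + 15264\right) \left(-22\right) = \left(4 + 15264\right) \left(-22\right) = 15268 \left(-22\right) = -335896$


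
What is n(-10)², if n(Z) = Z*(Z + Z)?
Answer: 40000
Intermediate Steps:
n(Z) = 2*Z² (n(Z) = Z*(2*Z) = 2*Z²)
n(-10)² = (2*(-10)²)² = (2*100)² = 200² = 40000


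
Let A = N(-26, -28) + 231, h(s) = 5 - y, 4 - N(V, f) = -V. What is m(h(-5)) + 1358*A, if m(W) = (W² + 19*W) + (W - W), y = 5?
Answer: 283822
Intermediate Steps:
N(V, f) = 4 + V (N(V, f) = 4 - (-1)*V = 4 + V)
h(s) = 0 (h(s) = 5 - 1*5 = 5 - 5 = 0)
A = 209 (A = (4 - 26) + 231 = -22 + 231 = 209)
m(W) = W² + 19*W (m(W) = (W² + 19*W) + 0 = W² + 19*W)
m(h(-5)) + 1358*A = 0*(19 + 0) + 1358*209 = 0*19 + 283822 = 0 + 283822 = 283822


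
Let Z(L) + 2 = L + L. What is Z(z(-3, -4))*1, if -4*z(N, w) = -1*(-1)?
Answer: -5/2 ≈ -2.5000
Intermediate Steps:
z(N, w) = -1/4 (z(N, w) = -(-1)*(-1)/4 = -1/4*1 = -1/4)
Z(L) = -2 + 2*L (Z(L) = -2 + (L + L) = -2 + 2*L)
Z(z(-3, -4))*1 = (-2 + 2*(-1/4))*1 = (-2 - 1/2)*1 = -5/2*1 = -5/2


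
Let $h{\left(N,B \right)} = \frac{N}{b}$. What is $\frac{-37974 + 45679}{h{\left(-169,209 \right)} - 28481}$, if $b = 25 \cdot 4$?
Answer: $- \frac{770500}{2848269} \approx -0.27051$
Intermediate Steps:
$b = 100$
$h{\left(N,B \right)} = \frac{N}{100}$
$\frac{-37974 + 45679}{h{\left(-169,209 \right)} - 28481} = \frac{-37974 + 45679}{\frac{1}{100} \left(-169\right) - 28481} = \frac{7705}{- \frac{169}{100} - 28481} = \frac{7705}{- \frac{2848269}{100}} = 7705 \left(- \frac{100}{2848269}\right) = - \frac{770500}{2848269}$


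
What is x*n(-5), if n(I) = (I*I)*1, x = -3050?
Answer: -76250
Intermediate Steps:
n(I) = I² (n(I) = I²*1 = I²)
x*n(-5) = -3050*(-5)² = -3050*25 = -76250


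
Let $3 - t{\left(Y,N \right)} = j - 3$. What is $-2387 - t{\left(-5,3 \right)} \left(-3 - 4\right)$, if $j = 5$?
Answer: $-2380$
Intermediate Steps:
$t{\left(Y,N \right)} = 1$ ($t{\left(Y,N \right)} = 3 - \left(5 - 3\right) = 3 - 2 = 1$)
$-2387 - t{\left(-5,3 \right)} \left(-3 - 4\right) = -2387 - 1 \left(-3 - 4\right) = -2387 - 1 \left(-7\right) = -2387 - -7 = -2387 + 7 = -2380$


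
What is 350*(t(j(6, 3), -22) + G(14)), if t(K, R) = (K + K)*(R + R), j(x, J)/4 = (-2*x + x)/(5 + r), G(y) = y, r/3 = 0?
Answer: 152740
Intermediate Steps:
r = 0 (r = 3*0 = 0)
j(x, J) = -4*x/5 (j(x, J) = 4*((-2*x + x)/(5 + 0)) = 4*(-x/5) = -4*x/5)
t(K, R) = 4*K*R (t(K, R) = (2*K)*(2*R) = 4*K*R)
350*(t(j(6, 3), -22) + G(14)) = 350*(4*(-4/5*6)*(-22) + 14) = 350*(4*(-24/5)*(-22) + 14) = 350*(2112/5 + 14) = 350*(2182/5) = 152740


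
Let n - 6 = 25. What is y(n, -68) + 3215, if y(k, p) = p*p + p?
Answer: 7771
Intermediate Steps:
n = 31 (n = 6 + 25 = 31)
y(k, p) = p + p² (y(k, p) = p² + p = p + p²)
y(n, -68) + 3215 = -68*(1 - 68) + 3215 = -68*(-67) + 3215 = 4556 + 3215 = 7771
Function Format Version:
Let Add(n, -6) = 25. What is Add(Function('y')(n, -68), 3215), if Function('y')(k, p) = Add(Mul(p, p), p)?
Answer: 7771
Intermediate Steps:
n = 31 (n = Add(6, 25) = 31)
Function('y')(k, p) = Add(p, Pow(p, 2)) (Function('y')(k, p) = Add(Pow(p, 2), p) = Add(p, Pow(p, 2)))
Add(Function('y')(n, -68), 3215) = Add(Mul(-68, Add(1, -68)), 3215) = Add(Mul(-68, -67), 3215) = Add(4556, 3215) = 7771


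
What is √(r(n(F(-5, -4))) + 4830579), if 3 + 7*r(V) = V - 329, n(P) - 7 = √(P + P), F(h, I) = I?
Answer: √(236696096 + 14*I*√2)/7 ≈ 2197.8 + 9.1922e-5*I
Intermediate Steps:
n(P) = 7 + √2*√P (n(P) = 7 + √(P + P) = 7 + √(2*P) = 7 + √2*√P)
r(V) = -332/7 + V/7 (r(V) = -3/7 + (V - 329)/7 = -3/7 + (-329 + V)/7 = -3/7 + (-47 + V/7) = -332/7 + V/7)
√(r(n(F(-5, -4))) + 4830579) = √((-332/7 + (7 + √2*√(-4))/7) + 4830579) = √((-332/7 + (7 + √2*(2*I))/7) + 4830579) = √((-332/7 + (7 + 2*I*√2)/7) + 4830579) = √((-332/7 + (1 + 2*I*√2/7)) + 4830579) = √((-325/7 + 2*I*√2/7) + 4830579) = √(33813728/7 + 2*I*√2/7)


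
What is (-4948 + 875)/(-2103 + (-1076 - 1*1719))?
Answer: 4073/4898 ≈ 0.83156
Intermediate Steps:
(-4948 + 875)/(-2103 + (-1076 - 1*1719)) = -4073/(-2103 + (-1076 - 1719)) = -4073/(-2103 - 2795) = -4073/(-4898) = -4073*(-1/4898) = 4073/4898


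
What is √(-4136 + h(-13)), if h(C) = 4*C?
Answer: 2*I*√1047 ≈ 64.715*I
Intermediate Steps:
√(-4136 + h(-13)) = √(-4136 + 4*(-13)) = √(-4136 - 52) = √(-4188) = 2*I*√1047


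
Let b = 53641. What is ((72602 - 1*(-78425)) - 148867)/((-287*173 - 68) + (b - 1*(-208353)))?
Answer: 432/42455 ≈ 0.010175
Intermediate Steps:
((72602 - 1*(-78425)) - 148867)/((-287*173 - 68) + (b - 1*(-208353))) = ((72602 - 1*(-78425)) - 148867)/((-287*173 - 68) + (53641 - 1*(-208353))) = ((72602 + 78425) - 148867)/((-49651 - 68) + (53641 + 208353)) = (151027 - 148867)/(-49719 + 261994) = 2160/212275 = 2160*(1/212275) = 432/42455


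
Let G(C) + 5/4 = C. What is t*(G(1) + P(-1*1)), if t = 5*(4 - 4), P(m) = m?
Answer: 0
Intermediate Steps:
G(C) = -5/4 + C
t = 0 (t = 5*0 = 0)
t*(G(1) + P(-1*1)) = 0*((-5/4 + 1) - 1*1) = 0*(-¼ - 1) = 0*(-5/4) = 0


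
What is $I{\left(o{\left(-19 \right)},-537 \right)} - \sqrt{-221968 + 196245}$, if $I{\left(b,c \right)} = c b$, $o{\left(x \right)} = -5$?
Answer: $2685 - i \sqrt{25723} \approx 2685.0 - 160.38 i$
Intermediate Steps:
$I{\left(b,c \right)} = b c$
$I{\left(o{\left(-19 \right)},-537 \right)} - \sqrt{-221968 + 196245} = \left(-5\right) \left(-537\right) - \sqrt{-221968 + 196245} = 2685 - \sqrt{-25723} = 2685 - i \sqrt{25723}$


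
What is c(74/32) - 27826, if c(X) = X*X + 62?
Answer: -7106215/256 ≈ -27759.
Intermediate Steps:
c(X) = 62 + X**2 (c(X) = X**2 + 62 = 62 + X**2)
c(74/32) - 27826 = (62 + (74/32)**2) - 27826 = (62 + (74*(1/32))**2) - 27826 = (62 + (37/16)**2) - 27826 = (62 + 1369/256) - 27826 = 17241/256 - 27826 = -7106215/256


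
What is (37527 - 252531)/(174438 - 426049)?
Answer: 215004/251611 ≈ 0.85451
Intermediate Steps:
(37527 - 252531)/(174438 - 426049) = -215004/(-251611) = -215004*(-1/251611) = 215004/251611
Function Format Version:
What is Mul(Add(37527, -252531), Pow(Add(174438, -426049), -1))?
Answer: Rational(215004, 251611) ≈ 0.85451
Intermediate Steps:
Mul(Add(37527, -252531), Pow(Add(174438, -426049), -1)) = Mul(-215004, Pow(-251611, -1)) = Mul(-215004, Rational(-1, 251611)) = Rational(215004, 251611)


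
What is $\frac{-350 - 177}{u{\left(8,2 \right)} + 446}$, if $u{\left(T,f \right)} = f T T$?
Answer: $- \frac{527}{574} \approx -0.91812$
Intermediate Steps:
$u{\left(T,f \right)} = f T^{2}$ ($u{\left(T,f \right)} = T f T = f T^{2}$)
$\frac{-350 - 177}{u{\left(8,2 \right)} + 446} = \frac{-350 - 177}{2 \cdot 8^{2} + 446} = - \frac{527}{2 \cdot 64 + 446} = - \frac{527}{128 + 446} = - \frac{527}{574}$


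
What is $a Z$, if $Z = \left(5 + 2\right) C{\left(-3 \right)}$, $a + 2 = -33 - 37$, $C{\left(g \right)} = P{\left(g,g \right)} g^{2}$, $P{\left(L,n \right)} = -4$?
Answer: $18144$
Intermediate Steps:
$C{\left(g \right)} = - 4 g^{2}$
$a = -72$ ($a = -2 - 70 = -72$)
$Z = -252$ ($Z = \left(5 + 2\right) \left(- 4 \left(-3\right)^{2}\right) = 7 \left(\left(-4\right) 9\right) = 7 \left(-36\right) = -252$)
$a Z = \left(-72\right) \left(-252\right) = 18144$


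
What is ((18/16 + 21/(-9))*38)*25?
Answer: -13775/12 ≈ -1147.9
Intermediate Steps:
((18/16 + 21/(-9))*38)*25 = ((18*(1/16) + 21*(-⅑))*38)*25 = ((9/8 - 7/3)*38)*25 = -29/24*38*25 = -551/12*25 = -13775/12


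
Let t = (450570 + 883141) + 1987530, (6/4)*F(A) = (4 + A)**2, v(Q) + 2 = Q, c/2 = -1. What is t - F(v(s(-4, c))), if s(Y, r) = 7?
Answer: 3321187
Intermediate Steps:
c = -2 (c = 2*(-1) = -2)
v(Q) = -2 + Q
F(A) = 2*(4 + A)**2/3
t = 3321241 (t = 1333711 + 1987530 = 3321241)
t - F(v(s(-4, c))) = 3321241 - 2*(4 + (-2 + 7))**2/3 = 3321241 - 2*(4 + 5)**2/3 = 3321241 - 2*9**2/3 = 3321241 - 2*81/3 = 3321241 - 1*54 = 3321241 - 54 = 3321187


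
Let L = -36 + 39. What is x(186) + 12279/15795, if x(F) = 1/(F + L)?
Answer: 28846/36855 ≈ 0.78269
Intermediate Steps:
L = 3
x(F) = 1/(3 + F) (x(F) = 1/(F + 3) = 1/(3 + F))
x(186) + 12279/15795 = 1/(3 + 186) + 12279/15795 = 1/189 + 12279*(1/15795) = 1/189 + 4093/5265 = 28846/36855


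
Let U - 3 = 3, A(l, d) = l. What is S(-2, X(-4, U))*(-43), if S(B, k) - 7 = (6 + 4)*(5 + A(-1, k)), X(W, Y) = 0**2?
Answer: -2021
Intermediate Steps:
U = 6 (U = 3 + 3 = 6)
X(W, Y) = 0
S(B, k) = 47 (S(B, k) = 7 + (6 + 4)*(5 - 1) = 7 + 10*4 = 7 + 40 = 47)
S(-2, X(-4, U))*(-43) = 47*(-43) = -2021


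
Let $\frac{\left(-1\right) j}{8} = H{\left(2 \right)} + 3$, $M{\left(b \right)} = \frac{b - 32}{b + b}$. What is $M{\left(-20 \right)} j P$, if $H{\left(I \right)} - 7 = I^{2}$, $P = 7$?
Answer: $- \frac{5096}{5} \approx -1019.2$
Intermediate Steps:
$H{\left(I \right)} = 7 + I^{2}$
$M{\left(b \right)} = \frac{-32 + b}{2 b}$
$j = -112$ ($j = - 8 \left(\left(7 + 2^{2}\right) + 3\right) = - 8 \left(\left(7 + 4\right) + 3\right) = - 8 \left(11 + 3\right) = \left(-8\right) 14 = -112$)
$M{\left(-20 \right)} j P = \frac{-32 - 20}{2 \left(-20\right)} \left(\left(-112\right) 7\right) = \frac{1}{2} \left(- \frac{1}{20}\right) \left(-52\right) \left(-784\right) = \frac{13}{10} \left(-784\right) = - \frac{5096}{5}$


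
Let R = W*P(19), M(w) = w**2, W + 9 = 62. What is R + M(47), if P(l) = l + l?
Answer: 4223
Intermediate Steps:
W = 53 (W = -9 + 62 = 53)
P(l) = 2*l
R = 2014 (R = 53*(2*19) = 53*38 = 2014)
R + M(47) = 2014 + 47**2 = 2014 + 2209 = 4223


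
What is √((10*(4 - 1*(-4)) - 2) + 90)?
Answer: 2*√42 ≈ 12.961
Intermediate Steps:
√((10*(4 - 1*(-4)) - 2) + 90) = √((10*(4 + 4) - 2) + 90) = √((10*8 - 2) + 90) = √((80 - 2) + 90) = √(78 + 90) = √168 = 2*√42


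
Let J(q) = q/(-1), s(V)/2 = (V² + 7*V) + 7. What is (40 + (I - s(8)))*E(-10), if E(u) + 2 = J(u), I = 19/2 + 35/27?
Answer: -43892/27 ≈ -1625.6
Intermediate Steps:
s(V) = 14 + 2*V² + 14*V (s(V) = 2*((V² + 7*V) + 7) = 2*(7 + V² + 7*V) = 14 + 2*V² + 14*V)
I = 583/54 (I = 19*(½) + 35*(1/27) = 19/2 + 35/27 = 583/54 ≈ 10.796)
J(q) = -q (J(q) = q*(-1) = -q)
E(u) = -2 - u
(40 + (I - s(8)))*E(-10) = (40 + (583/54 - (14 + 2*8² + 14*8)))*(-2 - 1*(-10)) = (40 + (583/54 - (14 + 2*64 + 112)))*(-2 + 10) = (40 + (583/54 - (14 + 128 + 112)))*8 = (40 + (583/54 - 1*254))*8 = (40 + (583/54 - 254))*8 = (40 - 13133/54)*8 = -10973/54*8 = -43892/27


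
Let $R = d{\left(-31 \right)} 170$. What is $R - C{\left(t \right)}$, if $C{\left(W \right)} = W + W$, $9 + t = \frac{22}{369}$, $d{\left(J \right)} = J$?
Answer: $- \frac{1938032}{369} \approx -5252.1$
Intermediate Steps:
$t = - \frac{3299}{369}$ ($t = -9 + \frac{22}{369} = - \frac{3299}{369} \approx -8.9404$)
$C{\left(W \right)} = 2 W$
$R = -5270$ ($R = \left(-31\right) 170 = -5270$)
$R - C{\left(t \right)} = -5270 - 2 \left(- \frac{3299}{369}\right) = -5270 - - \frac{6598}{369} = -5270 + \frac{6598}{369} = - \frac{1938032}{369}$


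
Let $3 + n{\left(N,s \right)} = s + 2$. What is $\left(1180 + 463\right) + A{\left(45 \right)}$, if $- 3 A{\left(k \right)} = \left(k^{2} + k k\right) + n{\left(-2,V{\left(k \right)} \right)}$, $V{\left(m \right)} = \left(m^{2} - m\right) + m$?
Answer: $- \frac{1145}{3} \approx -381.67$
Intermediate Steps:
$V{\left(m \right)} = m^{2}$
$n{\left(N,s \right)} = -1 + s$ ($n{\left(N,s \right)} = -3 + \left(s + 2\right) = -3 + \left(2 + s\right) = -1 + s$)
$A{\left(k \right)} = \frac{1}{3} - k^{2}$ ($A{\left(k \right)} = - \frac{\left(k^{2} + k k\right) + \left(-1 + k^{2}\right)}{3} = - \frac{\left(k^{2} + k^{2}\right) + \left(-1 + k^{2}\right)}{3} = - \frac{2 k^{2} + \left(-1 + k^{2}\right)}{3} = - \frac{-1 + 3 k^{2}}{3} = \frac{1}{3} - k^{2}$)
$\left(1180 + 463\right) + A{\left(45 \right)} = \left(1180 + 463\right) + \left(\frac{1}{3} - 45^{2}\right) = 1643 + \left(\frac{1}{3} - 2025\right) = 1643 - \frac{6074}{3} = - \frac{1145}{3}$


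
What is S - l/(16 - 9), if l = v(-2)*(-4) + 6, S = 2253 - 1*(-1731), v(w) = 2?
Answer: 27890/7 ≈ 3984.3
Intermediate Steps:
S = 3984 (S = 2253 + 1731 = 3984)
l = -2 (l = 2*(-4) + 6 = -8 + 6 = -2)
S - l/(16 - 9) = 3984 - (-2)/(16 - 9) = 3984 - (-2)/7 = 3984 - 1*(-2/7) = 3984 + 2/7 = 27890/7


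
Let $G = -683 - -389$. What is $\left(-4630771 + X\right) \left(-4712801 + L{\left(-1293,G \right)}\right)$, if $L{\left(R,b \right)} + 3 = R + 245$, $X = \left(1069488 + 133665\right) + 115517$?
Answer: $15612753923052$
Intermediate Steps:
$G = -294$ ($G = -683 + 389 = -294$)
$X = 1318670$ ($X = 1203153 + 115517 = 1318670$)
$L{\left(R,b \right)} = 242 + R$ ($L{\left(R,b \right)} = -3 + \left(R + 245\right) = -3 + \left(245 + R\right) = 242 + R$)
$\left(-4630771 + X\right) \left(-4712801 + L{\left(-1293,G \right)}\right) = \left(-4630771 + 1318670\right) \left(-4712801 + \left(242 - 1293\right)\right) = - 3312101 \left(-4712801 - 1051\right) = \left(-3312101\right) \left(-4713852\right) = 15612753923052$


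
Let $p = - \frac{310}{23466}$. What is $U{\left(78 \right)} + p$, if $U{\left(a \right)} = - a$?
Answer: $- \frac{915329}{11733} \approx -78.013$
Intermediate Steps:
$p = - \frac{155}{11733}$ ($p = \left(-310\right) \frac{1}{23466} = - \frac{155}{11733} \approx -0.013211$)
$U{\left(78 \right)} + p = \left(-1\right) 78 - \frac{155}{11733} = -78 - \frac{155}{11733} = - \frac{915329}{11733}$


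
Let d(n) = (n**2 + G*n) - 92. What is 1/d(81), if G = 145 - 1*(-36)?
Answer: 1/21130 ≈ 4.7326e-5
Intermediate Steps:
G = 181 (G = 145 + 36 = 181)
d(n) = -92 + n**2 + 181*n (d(n) = (n**2 + 181*n) - 92 = -92 + n**2 + 181*n)
1/d(81) = 1/(-92 + 81**2 + 181*81) = 1/(-92 + 6561 + 14661) = 1/21130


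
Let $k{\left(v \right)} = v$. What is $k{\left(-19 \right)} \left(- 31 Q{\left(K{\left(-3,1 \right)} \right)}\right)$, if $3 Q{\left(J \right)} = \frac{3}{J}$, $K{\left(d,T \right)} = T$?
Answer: $589$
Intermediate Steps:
$Q{\left(J \right)} = \frac{1}{J}$ ($Q{\left(J \right)} = \frac{3 \frac{1}{J}}{3} = \frac{1}{J}$)
$k{\left(-19 \right)} \left(- 31 Q{\left(K{\left(-3,1 \right)} \right)}\right) = - 19 \left(- \frac{31}{1}\right) = - 19 \left(\left(-31\right) 1\right) = \left(-19\right) \left(-31\right) = 589$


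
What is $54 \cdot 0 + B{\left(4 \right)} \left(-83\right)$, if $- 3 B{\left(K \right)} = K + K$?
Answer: $\frac{664}{3} \approx 221.33$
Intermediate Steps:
$B{\left(K \right)} = - \frac{2 K}{3}$ ($B{\left(K \right)} = - \frac{K + K}{3} = - \frac{2 K}{3}$)
$54 \cdot 0 + B{\left(4 \right)} \left(-83\right) = 54 \cdot 0 + \left(- \frac{2}{3}\right) 4 \left(-83\right) = 0 - - \frac{664}{3} = 0 + \frac{664}{3} = \frac{664}{3}$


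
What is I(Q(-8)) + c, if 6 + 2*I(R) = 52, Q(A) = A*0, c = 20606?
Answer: 20629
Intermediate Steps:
Q(A) = 0
I(R) = 23 (I(R) = -3 + (½)*52 = -3 + 26 = 23)
I(Q(-8)) + c = 23 + 20606 = 20629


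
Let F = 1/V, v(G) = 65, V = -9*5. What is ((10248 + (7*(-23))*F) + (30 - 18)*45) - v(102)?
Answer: 482696/45 ≈ 10727.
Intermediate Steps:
V = -45
F = -1/45 (F = 1/(-45) = -1/45 ≈ -0.022222)
((10248 + (7*(-23))*F) + (30 - 18)*45) - v(102) = ((10248 + (7*(-23))*(-1/45)) + (30 - 18)*45) - 1*65 = ((10248 - 161*(-1/45)) + 12*45) - 65 = ((10248 + 161/45) + 540) - 65 = (461321/45 + 540) - 65 = 485621/45 - 65 = 482696/45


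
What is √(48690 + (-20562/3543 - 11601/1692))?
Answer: √599904805601713/111014 ≈ 220.63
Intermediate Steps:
√(48690 + (-20562/3543 - 11601/1692)) = √(48690 + (-20562*1/3543 - 11601*1/1692)) = √(48690 + (-6854/1181 - 1289/188)) = √(48690 - 2810861/222028) = √(10807732459/222028) = √599904805601713/111014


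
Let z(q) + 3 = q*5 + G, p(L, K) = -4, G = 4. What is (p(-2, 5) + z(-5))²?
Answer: 784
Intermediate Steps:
z(q) = 1 + 5*q (z(q) = -3 + (q*5 + 4) = -3 + (5*q + 4) = -3 + (4 + 5*q) = 1 + 5*q)
(p(-2, 5) + z(-5))² = (-4 + (1 + 5*(-5)))² = (-4 + (1 - 25))² = (-4 - 24)² = (-28)² = 784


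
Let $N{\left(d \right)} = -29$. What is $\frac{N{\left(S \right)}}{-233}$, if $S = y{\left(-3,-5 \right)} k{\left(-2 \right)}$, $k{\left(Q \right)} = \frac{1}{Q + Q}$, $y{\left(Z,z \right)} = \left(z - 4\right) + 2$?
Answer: $\frac{29}{233} \approx 0.12446$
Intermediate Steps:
$y{\left(Z,z \right)} = -2 + z$ ($y{\left(Z,z \right)} = \left(-4 + z\right) + 2 = -2 + z$)
$k{\left(Q \right)} = \frac{1}{2 Q}$
$S = \frac{7}{4}$ ($S = \left(-2 - 5\right) \frac{1}{2 \left(-2\right)} = - 7 \cdot \frac{1}{2} \left(- \frac{1}{2}\right) = \left(-7\right) \left(- \frac{1}{4}\right) = \frac{7}{4} \approx 1.75$)
$\frac{N{\left(S \right)}}{-233} = - \frac{29}{-233} = \left(-29\right) \left(- \frac{1}{233}\right) = \frac{29}{233}$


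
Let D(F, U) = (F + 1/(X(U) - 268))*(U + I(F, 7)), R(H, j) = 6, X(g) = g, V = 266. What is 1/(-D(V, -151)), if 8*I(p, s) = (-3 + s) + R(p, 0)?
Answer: 1676/66760347 ≈ 2.5105e-5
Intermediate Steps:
I(p, s) = 3/8 + s/8 (I(p, s) = ((-3 + s) + 6)/8 = (3 + s)/8 = 3/8 + s/8)
D(F, U) = (5/4 + U)*(F + 1/(-268 + U)) (D(F, U) = (F + 1/(U - 268))*(U + (3/8 + (⅛)*7)) = (F + 1/(-268 + U))*(U + (3/8 + 7/8)) = (F + 1/(-268 + U))*(U + 5/4) = (F + 1/(-268 + U))*(5/4 + U) = (5/4 + U)*(F + 1/(-268 + U)))
1/(-D(V, -151)) = 1/(-(5/4 - 151 - 335*266 + 266*(-151)² - 1067/4*266*(-151))/(-268 - 151)) = 1/(-(5/4 - 151 - 89110 + 266*22801 + 21428561/2)/(-419)) = 1/(-(-1)*(5/4 - 151 - 89110 + 6065066 + 21428561/2)/419) = 1/(-(-1)*66760347/(419*4)) = 1/(-1*(-66760347/1676)) = 1/(66760347/1676) = 1676/66760347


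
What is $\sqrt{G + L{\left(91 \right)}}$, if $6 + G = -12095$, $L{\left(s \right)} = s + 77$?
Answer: $i \sqrt{11933} \approx 109.24 i$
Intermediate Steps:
$L{\left(s \right)} = 77 + s$
$G = -12101$ ($G = -6 - 12095 = -12101$)
$\sqrt{G + L{\left(91 \right)}} = \sqrt{-12101 + \left(77 + 91\right)} = \sqrt{-12101 + 168} = \sqrt{-11933} = i \sqrt{11933}$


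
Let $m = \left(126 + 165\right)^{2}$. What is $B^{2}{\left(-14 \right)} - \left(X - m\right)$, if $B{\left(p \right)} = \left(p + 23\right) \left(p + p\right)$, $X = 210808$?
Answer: $-62623$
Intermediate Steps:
$B{\left(p \right)} = 2 p \left(23 + p\right)$ ($B{\left(p \right)} = \left(23 + p\right) 2 p = 2 p \left(23 + p\right)$)
$m = 84681$ ($m = 291^{2} = 84681$)
$B^{2}{\left(-14 \right)} - \left(X - m\right) = \left(2 \left(-14\right) \left(23 - 14\right)\right)^{2} - \left(210808 - 84681\right) = \left(2 \left(-14\right) 9\right)^{2} - \left(210808 - 84681\right) = \left(-252\right)^{2} - 126127 = 63504 - 126127 = -62623$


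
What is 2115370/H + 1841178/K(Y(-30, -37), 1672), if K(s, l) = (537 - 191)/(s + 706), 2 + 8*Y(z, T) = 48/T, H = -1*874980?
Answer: 4205778860812073/1120149396 ≈ 3.7547e+6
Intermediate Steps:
H = -874980
Y(z, T) = -¼ + 6/T (Y(z, T) = -¼ + (48/T)/8 = -¼ + 6/T)
K(s, l) = 346/(706 + s)
2115370/H + 1841178/K(Y(-30, -37), 1672) = 2115370/(-874980) + 1841178/((346/(706 + (¼)*(24 - 1*(-37))/(-37)))) = 2115370*(-1/874980) + 1841178/((346/(706 + (¼)*(-1/37)*(24 + 37)))) = -211537/87498 + 1841178/((346/(706 + (¼)*(-1/37)*61))) = -211537/87498 + 1841178/((346/(706 - 61/148))) = -211537/87498 + 1841178/((346/(104427/148))) = -211537/87498 + 1841178/((346*(148/104427))) = -211537/87498 + 1841178/(51208/104427) = -211537/87498 + 1841178*(104427/51208) = -211537/87498 + 96134347503/25604 = 4205778860812073/1120149396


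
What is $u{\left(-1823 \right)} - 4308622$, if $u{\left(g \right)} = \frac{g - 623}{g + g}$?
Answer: $- \frac{7854616683}{1823} \approx -4.3086 \cdot 10^{6}$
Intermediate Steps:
$u{\left(g \right)} = \frac{-623 + g}{2 g}$
$u{\left(-1823 \right)} - 4308622 = \frac{-623 - 1823}{2 \left(-1823\right)} - 4308622 = \frac{1}{2} \left(- \frac{1}{1823}\right) \left(-2446\right) - 4308622 = \frac{1223}{1823} - 4308622 = - \frac{7854616683}{1823}$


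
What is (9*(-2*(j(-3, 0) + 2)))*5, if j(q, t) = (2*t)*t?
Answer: -180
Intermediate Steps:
j(q, t) = 2*t²
(9*(-2*(j(-3, 0) + 2)))*5 = (9*(-2*(2*0² + 2)))*5 = (9*(-2*(2*0 + 2)))*5 = (9*(-2*(0 + 2)))*5 = (9*(-2*2))*5 = (9*(-4))*5 = -36*5 = -180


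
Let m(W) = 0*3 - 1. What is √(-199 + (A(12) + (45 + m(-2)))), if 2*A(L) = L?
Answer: I*√149 ≈ 12.207*I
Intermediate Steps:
m(W) = -1 (m(W) = 0 - 1 = -1)
A(L) = L/2
√(-199 + (A(12) + (45 + m(-2)))) = √(-199 + ((½)*12 + (45 - 1))) = √(-199 + (6 + 44)) = √(-199 + 50) = √(-149) = I*√149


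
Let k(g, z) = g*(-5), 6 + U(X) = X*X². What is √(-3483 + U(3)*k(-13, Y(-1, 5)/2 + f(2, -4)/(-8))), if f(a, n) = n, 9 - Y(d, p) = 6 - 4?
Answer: I*√2118 ≈ 46.022*I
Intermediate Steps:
Y(d, p) = 7 (Y(d, p) = 9 - (6 - 4) = 9 - 1*2 = 9 - 2 = 7)
U(X) = -6 + X³ (U(X) = -6 + X*X² = -6 + X³)
k(g, z) = -5*g
√(-3483 + U(3)*k(-13, Y(-1, 5)/2 + f(2, -4)/(-8))) = √(-3483 + (-6 + 3³)*(-5*(-13))) = √(-3483 + (-6 + 27)*65) = √(-3483 + 21*65) = √(-3483 + 1365) = √(-2118) = I*√2118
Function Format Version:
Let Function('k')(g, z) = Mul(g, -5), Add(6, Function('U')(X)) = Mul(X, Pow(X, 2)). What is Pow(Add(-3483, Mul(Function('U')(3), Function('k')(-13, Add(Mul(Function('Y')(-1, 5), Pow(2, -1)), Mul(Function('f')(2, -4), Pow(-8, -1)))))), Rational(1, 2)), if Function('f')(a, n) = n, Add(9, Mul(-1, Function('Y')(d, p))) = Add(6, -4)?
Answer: Mul(I, Pow(2118, Rational(1, 2))) ≈ Mul(46.022, I)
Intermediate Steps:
Function('Y')(d, p) = 7 (Function('Y')(d, p) = Add(9, Mul(-1, Add(6, -4))) = Add(9, Mul(-1, 2)) = Add(9, -2) = 7)
Function('U')(X) = Add(-6, Pow(X, 3)) (Function('U')(X) = Add(-6, Mul(X, Pow(X, 2))) = Add(-6, Pow(X, 3)))
Function('k')(g, z) = Mul(-5, g)
Pow(Add(-3483, Mul(Function('U')(3), Function('k')(-13, Add(Mul(Function('Y')(-1, 5), Pow(2, -1)), Mul(Function('f')(2, -4), Pow(-8, -1)))))), Rational(1, 2)) = Pow(Add(-3483, Mul(Add(-6, Pow(3, 3)), Mul(-5, -13))), Rational(1, 2)) = Pow(Add(-3483, Mul(Add(-6, 27), 65)), Rational(1, 2)) = Pow(Add(-3483, Mul(21, 65)), Rational(1, 2)) = Pow(Add(-3483, 1365), Rational(1, 2)) = Pow(-2118, Rational(1, 2)) = Mul(I, Pow(2118, Rational(1, 2)))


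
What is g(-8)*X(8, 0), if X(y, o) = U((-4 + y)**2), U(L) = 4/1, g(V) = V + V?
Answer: -64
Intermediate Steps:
g(V) = 2*V
U(L) = 4 (U(L) = 4*1 = 4)
X(y, o) = 4
g(-8)*X(8, 0) = (2*(-8))*4 = -16*4 = -64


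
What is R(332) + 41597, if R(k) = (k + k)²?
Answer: 482493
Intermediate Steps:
R(k) = 4*k² (R(k) = (2*k)² = 4*k²)
R(332) + 41597 = 4*332² + 41597 = 4*110224 + 41597 = 440896 + 41597 = 482493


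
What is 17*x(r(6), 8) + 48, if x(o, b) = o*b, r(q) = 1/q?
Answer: 212/3 ≈ 70.667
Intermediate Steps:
r(q) = 1/q
x(o, b) = b*o
17*x(r(6), 8) + 48 = 17*(8/6) + 48 = 17*(8*(⅙)) + 48 = 17*(4/3) + 48 = 68/3 + 48 = 212/3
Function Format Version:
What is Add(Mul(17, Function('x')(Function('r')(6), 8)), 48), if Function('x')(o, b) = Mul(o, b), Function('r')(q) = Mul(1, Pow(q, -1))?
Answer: Rational(212, 3) ≈ 70.667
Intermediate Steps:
Function('r')(q) = Pow(q, -1)
Function('x')(o, b) = Mul(b, o)
Add(Mul(17, Function('x')(Function('r')(6), 8)), 48) = Add(Mul(17, Mul(8, Pow(6, -1))), 48) = Add(Mul(17, Mul(8, Rational(1, 6))), 48) = Add(Mul(17, Rational(4, 3)), 48) = Add(Rational(68, 3), 48) = Rational(212, 3)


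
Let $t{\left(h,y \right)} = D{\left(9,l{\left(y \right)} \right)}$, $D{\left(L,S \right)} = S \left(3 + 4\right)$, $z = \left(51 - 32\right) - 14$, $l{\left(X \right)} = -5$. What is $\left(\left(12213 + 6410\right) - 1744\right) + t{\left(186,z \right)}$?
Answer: $16844$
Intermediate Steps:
$z = 5$ ($z = 19 - 14 = 5$)
$D{\left(L,S \right)} = 7 S$ ($D{\left(L,S \right)} = S 7 = 7 S$)
$t{\left(h,y \right)} = -35$ ($t{\left(h,y \right)} = 7 \left(-5\right) = -35$)
$\left(\left(12213 + 6410\right) - 1744\right) + t{\left(186,z \right)} = \left(\left(12213 + 6410\right) - 1744\right) - 35 = \left(18623 - 1744\right) - 35 = 16879 - 35 = 16844$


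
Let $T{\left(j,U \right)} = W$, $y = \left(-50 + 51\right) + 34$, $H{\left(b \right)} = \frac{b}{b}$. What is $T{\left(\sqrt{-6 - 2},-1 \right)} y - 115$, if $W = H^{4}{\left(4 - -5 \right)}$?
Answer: $-80$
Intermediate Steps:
$H{\left(b \right)} = 1$
$y = 35$ ($y = 1 + 34 = 35$)
$W = 1$ ($W = 1^{4} = 1$)
$T{\left(j,U \right)} = 1$
$T{\left(\sqrt{-6 - 2},-1 \right)} y - 115 = 1 \cdot 35 - 115 = 35 - 115 = -80$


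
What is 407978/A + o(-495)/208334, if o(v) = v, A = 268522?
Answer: 42431385131/27971131174 ≈ 1.5170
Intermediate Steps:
407978/A + o(-495)/208334 = 407978/268522 - 495/208334 = 407978*(1/268522) - 495*1/208334 = 203989/134261 - 495/208334 = 42431385131/27971131174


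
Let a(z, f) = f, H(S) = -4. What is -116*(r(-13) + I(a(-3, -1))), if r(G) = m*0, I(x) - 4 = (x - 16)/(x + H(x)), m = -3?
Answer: -4292/5 ≈ -858.40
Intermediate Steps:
I(x) = 4 + (-16 + x)/(-4 + x) (I(x) = 4 + (x - 16)/(x - 4) = 4 + (-16 + x)/(-4 + x))
r(G) = 0 (r(G) = -3*0 = 0)
-116*(r(-13) + I(a(-3, -1))) = -116*(0 + (-32 + 5*(-1))/(-4 - 1)) = -116*(0 + (-32 - 5)/(-5)) = -116*(0 - ⅕*(-37)) = -116*(0 + 37/5) = -116*37/5 = -4292/5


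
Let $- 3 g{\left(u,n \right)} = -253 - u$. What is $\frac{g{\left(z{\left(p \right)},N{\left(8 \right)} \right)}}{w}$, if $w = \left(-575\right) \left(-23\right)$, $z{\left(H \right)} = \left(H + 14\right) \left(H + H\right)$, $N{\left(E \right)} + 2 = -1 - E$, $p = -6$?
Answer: $\frac{157}{39675} \approx 0.0039572$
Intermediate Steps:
$N{\left(E \right)} = -3 - E$ ($N{\left(E \right)} = -2 - \left(1 + E\right) = -3 - E$)
$z{\left(H \right)} = 2 H \left(14 + H\right)$ ($z{\left(H \right)} = \left(14 + H\right) 2 H = 2 H \left(14 + H\right)$)
$w = 13225$
$g{\left(u,n \right)} = \frac{253}{3} + \frac{u}{3}$ ($g{\left(u,n \right)} = - \frac{-253 - u}{3} = \frac{253}{3} + \frac{u}{3}$)
$\frac{g{\left(z{\left(p \right)},N{\left(8 \right)} \right)}}{w} = \frac{\frac{253}{3} + \frac{2 \left(-6\right) \left(14 - 6\right)}{3}}{13225} = \left(\frac{253}{3} + \frac{2 \left(-6\right) 8}{3}\right) \frac{1}{13225} = \left(\frac{253}{3} + \frac{1}{3} \left(-96\right)\right) \frac{1}{13225} = \left(\frac{253}{3} - 32\right) \frac{1}{13225} = \frac{157}{3} \cdot \frac{1}{13225} = \frac{157}{39675}$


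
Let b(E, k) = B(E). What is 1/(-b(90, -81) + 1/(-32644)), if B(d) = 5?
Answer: -32644/163221 ≈ -0.20000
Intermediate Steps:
b(E, k) = 5
1/(-b(90, -81) + 1/(-32644)) = 1/(-1*5 + 1/(-32644)) = 1/(-5 - 1/32644) = 1/(-163221/32644) = -32644/163221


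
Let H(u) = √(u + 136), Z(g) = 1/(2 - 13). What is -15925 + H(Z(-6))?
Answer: -15925 + √16445/11 ≈ -15913.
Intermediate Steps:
Z(g) = -1/11 (Z(g) = 1/(-11) = -1/11)
H(u) = √(136 + u)
-15925 + H(Z(-6)) = -15925 + √(136 - 1/11) = -15925 + √(1495/11) = -15925 + √16445/11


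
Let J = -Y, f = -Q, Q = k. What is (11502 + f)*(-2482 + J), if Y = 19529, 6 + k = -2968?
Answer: -318631236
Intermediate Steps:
k = -2974 (k = -6 - 2968 = -2974)
Q = -2974
f = 2974 (f = -1*(-2974) = 2974)
J = -19529 (J = -1*19529 = -19529)
(11502 + f)*(-2482 + J) = (11502 + 2974)*(-2482 - 19529) = 14476*(-22011) = -318631236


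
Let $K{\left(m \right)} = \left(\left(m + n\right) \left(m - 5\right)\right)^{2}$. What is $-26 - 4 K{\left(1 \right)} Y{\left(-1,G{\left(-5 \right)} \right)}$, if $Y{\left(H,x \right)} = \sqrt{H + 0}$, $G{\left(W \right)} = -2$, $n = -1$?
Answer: $-26$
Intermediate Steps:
$Y{\left(H,x \right)} = \sqrt{H}$
$K{\left(m \right)} = \left(-1 + m\right)^{2} \left(-5 + m\right)^{2}$ ($K{\left(m \right)} = \left(\left(m - 1\right) \left(m - 5\right)\right)^{2} = \left(\left(-1 + m\right) \left(-5 + m\right)\right)^{2} = \left(-1 + m\right)^{2} \left(-5 + m\right)^{2}$)
$-26 - 4 K{\left(1 \right)} Y{\left(-1,G{\left(-5 \right)} \right)} = -26 - 4 \left(-1 + 1\right)^{2} \left(-5 + 1\right)^{2} \sqrt{-1} = -26 - 4 \cdot 0^{2} \left(-4\right)^{2} i = -26 - 4 \cdot 0 \cdot 16 i = -26 - 4 \cdot 0 i = -26 - 0 = -26 + 0 = -26$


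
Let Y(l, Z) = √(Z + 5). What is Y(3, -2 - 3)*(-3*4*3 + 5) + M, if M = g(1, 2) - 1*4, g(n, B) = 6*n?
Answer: 2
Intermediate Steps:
M = 2 (M = 6*1 - 1*4 = 6 - 4 = 2)
Y(l, Z) = √(5 + Z)
Y(3, -2 - 3)*(-3*4*3 + 5) + M = √(5 + (-2 - 3))*(-3*4*3 + 5) + 2 = √(5 - 5)*(-12*3 + 5) + 2 = √0*(-36 + 5) + 2 = 0*(-31) + 2 = 0 + 2 = 2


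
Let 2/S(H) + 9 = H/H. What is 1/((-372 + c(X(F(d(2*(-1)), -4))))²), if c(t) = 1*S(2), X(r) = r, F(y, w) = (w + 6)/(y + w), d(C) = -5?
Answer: 16/2217121 ≈ 7.2166e-6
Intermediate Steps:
F(y, w) = (6 + w)/(w + y)
S(H) = -¼ (S(H) = 2/(-9 + H/H) = 2/(-9 + 1) = 2/(-8) = 2*(-⅛) = -¼)
c(t) = -¼ (c(t) = 1*(-¼) = -¼)
1/((-372 + c(X(F(d(2*(-1)), -4))))²) = 1/((-372 - ¼)²) = 1/((-1489/4)²) = 1/(2217121/16) = 16/2217121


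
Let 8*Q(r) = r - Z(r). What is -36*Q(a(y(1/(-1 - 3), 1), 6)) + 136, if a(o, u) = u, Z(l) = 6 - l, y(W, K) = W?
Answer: 109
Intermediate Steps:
Q(r) = -¾ + r/4 (Q(r) = (r - (6 - r))/8 = (r + (-6 + r))/8 = (-6 + 2*r)/8 = -¾ + r/4)
-36*Q(a(y(1/(-1 - 3), 1), 6)) + 136 = -36*(-¾ + (¼)*6) + 136 = -36*(-¾ + 3/2) + 136 = -36*¾ + 136 = -27 + 136 = 109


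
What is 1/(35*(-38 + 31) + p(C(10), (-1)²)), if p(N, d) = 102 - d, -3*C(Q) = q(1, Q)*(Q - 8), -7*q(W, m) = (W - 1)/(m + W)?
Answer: -1/144 ≈ -0.0069444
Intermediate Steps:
q(W, m) = -(-1 + W)/(7*(W + m)) (q(W, m) = -(W - 1)/(7*(m + W)) = -(-1 + W)/(7*(W + m)))
C(Q) = 0 (C(Q) = -(1 - 1*1)/(7*(1 + Q))*(Q - 8)/3 = -(1 - 1)/(7*(1 + Q))*(-8 + Q)/3 = -(⅐)*0/(1 + Q)*(-8 + Q)/3 = -0*(-8 + Q) = -⅓*0 = 0)
1/(35*(-38 + 31) + p(C(10), (-1)²)) = 1/(35*(-38 + 31) + (102 - 1*(-1)²)) = 1/(35*(-7) + (102 - 1*1)) = 1/(-245 + (102 - 1)) = 1/(-245 + 101) = 1/(-144) = -1/144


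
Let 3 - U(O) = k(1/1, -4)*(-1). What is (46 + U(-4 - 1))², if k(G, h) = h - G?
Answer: 1936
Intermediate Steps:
U(O) = -2 (U(O) = 3 - (-4 - 1/1)*(-1) = 3 - (-4 - 1*1)*(-1) = 3 - (-4 - 1)*(-1) = 3 - (-5)*(-1) = 3 - 1*5 = 3 - 5 = -2)
(46 + U(-4 - 1))² = (46 - 2)² = 44² = 1936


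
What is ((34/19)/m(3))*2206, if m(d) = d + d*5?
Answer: 37502/171 ≈ 219.31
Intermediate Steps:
m(d) = 6*d (m(d) = d + 5*d = 6*d)
((34/19)/m(3))*2206 = ((34/19)/((6*3)))*2206 = ((34*(1/19))/18)*2206 = ((34/19)*(1/18))*2206 = (17/171)*2206 = 37502/171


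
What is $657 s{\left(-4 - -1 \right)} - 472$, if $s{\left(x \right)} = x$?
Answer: $-2443$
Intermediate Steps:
$657 s{\left(-4 - -1 \right)} - 472 = 657 \left(-4 - -1\right) - 472 = 657 \left(-4 + 1\right) - 472 = 657 \left(-3\right) - 472 = -1971 - 472 = -2443$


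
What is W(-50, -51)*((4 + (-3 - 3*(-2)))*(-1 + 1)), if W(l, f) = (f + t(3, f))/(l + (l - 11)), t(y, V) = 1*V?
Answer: 0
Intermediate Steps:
t(y, V) = V
W(l, f) = 2*f/(-11 + 2*l) (W(l, f) = (f + f)/(l + (l - 11)) = (2*f)/(l + (-11 + l)) = (2*f)/(-11 + 2*l) = 2*f/(-11 + 2*l))
W(-50, -51)*((4 + (-3 - 3*(-2)))*(-1 + 1)) = (2*(-51)/(-11 + 2*(-50)))*((4 + (-3 - 3*(-2)))*(-1 + 1)) = (2*(-51)/(-11 - 100))*((4 + (-3 + 6))*0) = (2*(-51)/(-111))*((4 + 3)*0) = (2*(-51)*(-1/111))*(7*0) = (34/37)*0 = 0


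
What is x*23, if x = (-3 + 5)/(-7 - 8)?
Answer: -46/15 ≈ -3.0667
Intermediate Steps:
x = -2/15 (x = 2/(-15) = 2*(-1/15) = -2/15 ≈ -0.13333)
x*23 = -2/15*23 = -46/15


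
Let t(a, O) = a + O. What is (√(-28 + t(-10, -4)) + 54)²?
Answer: (54 + I*√42)² ≈ 2874.0 + 699.92*I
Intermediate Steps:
t(a, O) = O + a
(√(-28 + t(-10, -4)) + 54)² = (√(-28 + (-4 - 10)) + 54)² = (√(-28 - 14) + 54)² = (√(-42) + 54)² = (I*√42 + 54)² = (54 + I*√42)²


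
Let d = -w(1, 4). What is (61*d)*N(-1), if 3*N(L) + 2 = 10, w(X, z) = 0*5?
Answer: 0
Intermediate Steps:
w(X, z) = 0
N(L) = 8/3 (N(L) = -⅔ + (⅓)*10 = -⅔ + 10/3 = 8/3)
d = 0 (d = -1*0 = 0)
(61*d)*N(-1) = (61*0)*(8/3) = 0*(8/3) = 0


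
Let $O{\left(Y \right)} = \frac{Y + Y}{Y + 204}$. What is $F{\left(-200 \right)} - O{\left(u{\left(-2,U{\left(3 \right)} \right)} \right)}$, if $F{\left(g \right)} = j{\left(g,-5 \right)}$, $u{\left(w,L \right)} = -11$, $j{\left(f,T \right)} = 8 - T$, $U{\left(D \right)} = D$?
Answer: $\frac{2531}{193} \approx 13.114$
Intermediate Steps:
$O{\left(Y \right)} = \frac{2 Y}{204 + Y}$
$F{\left(g \right)} = 13$ ($F{\left(g \right)} = 8 - -5 = 8 + 5 = 13$)
$F{\left(-200 \right)} - O{\left(u{\left(-2,U{\left(3 \right)} \right)} \right)} = 13 - 2 \left(-11\right) \frac{1}{204 - 11} = 13 - 2 \left(-11\right) \frac{1}{193} = 13 - - \frac{22}{193} = 13 + \frac{22}{193} = \frac{2531}{193}$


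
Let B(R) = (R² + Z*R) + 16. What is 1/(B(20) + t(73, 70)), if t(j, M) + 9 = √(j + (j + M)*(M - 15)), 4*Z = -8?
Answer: 367/126751 - 63*√2/126751 ≈ 0.0021925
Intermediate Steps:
Z = -2 (Z = (¼)*(-8) = -2)
B(R) = 16 + R² - 2*R (B(R) = (R² - 2*R) + 16 = 16 + R² - 2*R)
t(j, M) = -9 + √(j + (-15 + M)*(M + j)) (t(j, M) = -9 + √(j + (j + M)*(M - 15)) = -9 + √(j + (M + j)*(-15 + M)) = -9 + √(j + (-15 + M)*(M + j)))
1/(B(20) + t(73, 70)) = 1/((16 + 20² - 2*20) + (-9 + √(70² - 15*70 - 14*73 + 70*73))) = 1/((16 + 400 - 40) + (-9 + √(4900 - 1050 - 1022 + 5110))) = 1/(376 + (-9 + √7938)) = 1/(376 + (-9 + 63*√2)) = 1/(367 + 63*√2)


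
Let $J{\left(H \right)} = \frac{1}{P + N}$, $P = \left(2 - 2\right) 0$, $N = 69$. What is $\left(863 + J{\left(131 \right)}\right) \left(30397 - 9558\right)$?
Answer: $\frac{1240920772}{69} \approx 1.7984 \cdot 10^{7}$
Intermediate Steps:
$P = 0$ ($P = 0 \cdot 0 = 0$)
$J{\left(H \right)} = \frac{1}{69}$ ($J{\left(H \right)} = \frac{1}{0 + 69} = \frac{1}{69}$)
$\left(863 + J{\left(131 \right)}\right) \left(30397 - 9558\right) = \left(863 + \frac{1}{69}\right) \left(30397 - 9558\right) = \frac{59548}{69} \cdot 20839 = \frac{1240920772}{69}$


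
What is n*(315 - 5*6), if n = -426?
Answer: -121410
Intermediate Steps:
n*(315 - 5*6) = -426*(315 - 5*6) = -426*(315 - 30) = -426*285 = -121410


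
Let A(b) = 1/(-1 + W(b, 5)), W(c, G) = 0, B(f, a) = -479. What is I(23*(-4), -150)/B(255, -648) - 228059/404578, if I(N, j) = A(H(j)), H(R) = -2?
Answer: -108835683/193792862 ≈ -0.56161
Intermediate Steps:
A(b) = -1 (A(b) = 1/(-1 + 0) = 1/(-1) = -1)
I(N, j) = -1
I(23*(-4), -150)/B(255, -648) - 228059/404578 = -1/(-479) - 228059/404578 = -1*(-1/479) - 228059*1/404578 = 1/479 - 228059/404578 = -108835683/193792862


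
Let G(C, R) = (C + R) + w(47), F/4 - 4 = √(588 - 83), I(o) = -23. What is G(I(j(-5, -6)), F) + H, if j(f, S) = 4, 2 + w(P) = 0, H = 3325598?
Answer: 3325589 + 4*√505 ≈ 3.3257e+6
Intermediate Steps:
w(P) = -2 (w(P) = -2 + 0 = -2)
F = 16 + 4*√505 (F = 16 + 4*√(588 - 83) = 16 + 4*√505 ≈ 105.89)
G(C, R) = -2 + C + R (G(C, R) = (C + R) - 2 = -2 + C + R)
G(I(j(-5, -6)), F) + H = (-2 - 23 + (16 + 4*√505)) + 3325598 = (-9 + 4*√505) + 3325598 = 3325589 + 4*√505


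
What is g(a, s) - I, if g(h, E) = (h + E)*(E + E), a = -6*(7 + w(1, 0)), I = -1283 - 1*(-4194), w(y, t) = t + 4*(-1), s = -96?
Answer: 18977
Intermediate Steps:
w(y, t) = -4 + t (w(y, t) = t - 4 = -4 + t)
I = 2911 (I = -1283 + 4194 = 2911)
a = -18 (a = -6*(7 + (-4 + 0)) = -6*(7 - 4) = -6*3 = -18)
g(h, E) = 2*E*(E + h) (g(h, E) = (E + h)*(2*E) = 2*E*(E + h))
g(a, s) - I = 2*(-96)*(-96 - 18) - 1*2911 = 2*(-96)*(-114) - 2911 = 21888 - 2911 = 18977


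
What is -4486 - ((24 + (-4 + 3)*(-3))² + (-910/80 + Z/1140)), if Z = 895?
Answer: -2373211/456 ≈ -5204.4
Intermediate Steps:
-4486 - ((24 + (-4 + 3)*(-3))² + (-910/80 + Z/1140)) = -4486 - ((24 + (-4 + 3)*(-3))² + (-910/80 + 895/1140)) = -4486 - ((24 - 1*(-3))² + (-910*1/80 + 895*(1/1140))) = -4486 - ((24 + 3)² + (-91/8 + 179/228)) = -4486 - (27² - 4829/456) = -4486 - (729 - 4829/456) = -4486 - 1*327595/456 = -4486 - 327595/456 = -2373211/456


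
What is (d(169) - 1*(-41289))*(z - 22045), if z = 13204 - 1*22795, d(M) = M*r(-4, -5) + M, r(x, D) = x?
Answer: -1290179352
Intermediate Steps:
d(M) = -3*M (d(M) = M*(-4) + M = -4*M + M = -3*M)
z = -9591 (z = 13204 - 22795 = -9591)
(d(169) - 1*(-41289))*(z - 22045) = (-3*169 - 1*(-41289))*(-9591 - 22045) = (-507 + 41289)*(-31636) = 40782*(-31636) = -1290179352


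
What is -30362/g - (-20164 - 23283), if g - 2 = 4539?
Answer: 10382235/239 ≈ 43440.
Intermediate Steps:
g = 4541 (g = 2 + 4539 = 4541)
-30362/g - (-20164 - 23283) = -30362/4541 - (-20164 - 23283) = -30362*1/4541 - 1*(-43447) = -1598/239 + 43447 = 10382235/239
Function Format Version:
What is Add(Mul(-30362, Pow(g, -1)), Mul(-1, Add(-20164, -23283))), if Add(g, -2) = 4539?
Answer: Rational(10382235, 239) ≈ 43440.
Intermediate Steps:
g = 4541 (g = Add(2, 4539) = 4541)
Add(Mul(-30362, Pow(g, -1)), Mul(-1, Add(-20164, -23283))) = Add(Mul(-30362, Pow(4541, -1)), Mul(-1, Add(-20164, -23283))) = Add(Mul(-30362, Rational(1, 4541)), Mul(-1, -43447)) = Add(Rational(-1598, 239), 43447) = Rational(10382235, 239)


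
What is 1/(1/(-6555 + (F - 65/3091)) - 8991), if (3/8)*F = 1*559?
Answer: -46961758/422233175451 ≈ -0.00011122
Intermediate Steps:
F = 4472/3 (F = 8*(1*559)/3 = (8/3)*559 = 4472/3 ≈ 1490.7)
1/(1/(-6555 + (F - 65/3091)) - 8991) = 1/(1/(-6555 + (4472/3 - 65/3091)) - 8991) = 1/(1/(-6555 + 13822757/9273) - 8991) = 1/(1/(-46961758/9273) - 8991) = 1/(-9273/46961758 - 8991) = 1/(-422233175451/46961758) = -46961758/422233175451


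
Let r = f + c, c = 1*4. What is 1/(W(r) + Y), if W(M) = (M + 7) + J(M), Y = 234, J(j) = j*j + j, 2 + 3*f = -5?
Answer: 9/2224 ≈ 0.0040468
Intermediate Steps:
f = -7/3 (f = -⅔ + (⅓)*(-5) = -⅔ - 5/3 = -7/3 ≈ -2.3333)
J(j) = j + j² (J(j) = j² + j = j + j²)
c = 4
r = 5/3 (r = -7/3 + 4 = 5/3 ≈ 1.6667)
W(M) = 7 + M + M*(1 + M) (W(M) = (M + 7) + M*(1 + M) = (7 + M) + M*(1 + M) = 7 + M + M*(1 + M))
1/(W(r) + Y) = 1/((7 + 5/3 + 5*(1 + 5/3)/3) + 234) = 1/((7 + 5/3 + (5/3)*(8/3)) + 234) = 1/((7 + 5/3 + 40/9) + 234) = 1/(118/9 + 234) = 1/(2224/9) = 9/2224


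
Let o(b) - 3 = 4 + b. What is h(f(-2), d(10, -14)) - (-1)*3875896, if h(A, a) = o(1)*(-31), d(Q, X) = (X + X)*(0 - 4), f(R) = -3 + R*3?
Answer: 3875648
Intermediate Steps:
f(R) = -3 + 3*R
o(b) = 7 + b (o(b) = 3 + (4 + b) = 7 + b)
d(Q, X) = -8*X (d(Q, X) = (2*X)*(-4) = -8*X)
h(A, a) = -248 (h(A, a) = (7 + 1)*(-31) = 8*(-31) = -248)
h(f(-2), d(10, -14)) - (-1)*3875896 = -248 - (-1)*3875896 = -248 - 1*(-3875896) = -248 + 3875896 = 3875648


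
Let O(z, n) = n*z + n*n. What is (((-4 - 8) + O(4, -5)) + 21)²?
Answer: 196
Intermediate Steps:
O(z, n) = n² + n*z (O(z, n) = n*z + n² = n² + n*z)
(((-4 - 8) + O(4, -5)) + 21)² = (((-4 - 8) - 5*(-5 + 4)) + 21)² = ((-12 - 5*(-1)) + 21)² = ((-12 + 5) + 21)² = (-7 + 21)² = 14² = 196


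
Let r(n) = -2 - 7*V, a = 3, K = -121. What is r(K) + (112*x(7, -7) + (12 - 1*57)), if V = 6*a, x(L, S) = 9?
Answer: 835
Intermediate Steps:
V = 18 (V = 6*3 = 18)
r(n) = -128 (r(n) = -2 - 7*18 = -2 - 126 = -128)
r(K) + (112*x(7, -7) + (12 - 1*57)) = -128 + (112*9 + (12 - 1*57)) = -128 + (1008 + (12 - 57)) = -128 + (1008 - 45) = -128 + 963 = 835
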